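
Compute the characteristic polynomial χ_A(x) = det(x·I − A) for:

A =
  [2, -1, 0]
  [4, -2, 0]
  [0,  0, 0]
x^3

Expanding det(x·I − A) (e.g. by cofactor expansion or by noting that A is similar to its Jordan form J, which has the same characteristic polynomial as A) gives
  χ_A(x) = x^3
which factors as x^3. The eigenvalues (with algebraic multiplicities) are λ = 0 with multiplicity 3.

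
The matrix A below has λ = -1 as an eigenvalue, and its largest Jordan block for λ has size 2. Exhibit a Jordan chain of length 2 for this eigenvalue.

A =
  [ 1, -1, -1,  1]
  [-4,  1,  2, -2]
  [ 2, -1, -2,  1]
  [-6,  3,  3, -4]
A Jordan chain for λ = -1 of length 2:
v_1 = (2, -4, 2, -6)ᵀ
v_2 = (1, 0, 0, 0)ᵀ

Let N = A − (-1)·I. We want v_2 with N^2 v_2 = 0 but N^1 v_2 ≠ 0; then v_{j-1} := N · v_j for j = 2, …, 2.

Pick v_2 = (1, 0, 0, 0)ᵀ.
Then v_1 = N · v_2 = (2, -4, 2, -6)ᵀ.

Sanity check: (A − (-1)·I) v_1 = (0, 0, 0, 0)ᵀ = 0. ✓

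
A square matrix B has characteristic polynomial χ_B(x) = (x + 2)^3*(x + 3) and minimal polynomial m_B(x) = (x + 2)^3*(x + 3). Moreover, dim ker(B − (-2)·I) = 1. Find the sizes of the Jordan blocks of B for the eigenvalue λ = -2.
Block sizes for λ = -2: [3]

Step 1 — from the characteristic polynomial, algebraic multiplicity of λ = -2 is 3. From dim ker(B − (-2)·I) = 1, there are exactly 1 Jordan blocks for λ = -2.
Step 2 — from the minimal polynomial, the factor (x + 2)^3 tells us the largest block for λ = -2 has size 3.
Step 3 — with total size 3, 1 blocks, and largest block 3, the block sizes (in nonincreasing order) are [3].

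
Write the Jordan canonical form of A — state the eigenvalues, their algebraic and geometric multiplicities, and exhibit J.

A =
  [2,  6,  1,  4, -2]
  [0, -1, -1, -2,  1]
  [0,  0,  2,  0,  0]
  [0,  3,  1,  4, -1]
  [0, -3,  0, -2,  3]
J_3(2) ⊕ J_1(2) ⊕ J_1(2)

The characteristic polynomial is
  det(x·I − A) = x^5 - 10*x^4 + 40*x^3 - 80*x^2 + 80*x - 32 = (x - 2)^5

Eigenvalues and multiplicities (the geometric multiplicity of λ is n − rank(A − λI), which equals the number of Jordan blocks for λ):
  λ = 2: algebraic multiplicity = 5, geometric multiplicity = 3

Determining the block sizes for each eigenvalue:
  λ = 2: with am = 5 and gm = 3, the partition is not yet determined (e.g. several partitions of 5 into 3 parts exist). Let N = A − (2)·I. Computing rank(N^1) = 2, rank(N^2) = 1, rank(N^3) = 0; the number of blocks of size ≥ j is rank(N^{j−1}) − rank(N^j), giving [3, 1, 1]. So we have 1 block(s) of size 3, 2 block(s) of size 1 → block sizes [3, 1, 1]

Assembling the blocks gives a Jordan form
J =
  [2, 1, 0, 0, 0]
  [0, 2, 1, 0, 0]
  [0, 0, 2, 0, 0]
  [0, 0, 0, 2, 0]
  [0, 0, 0, 0, 2]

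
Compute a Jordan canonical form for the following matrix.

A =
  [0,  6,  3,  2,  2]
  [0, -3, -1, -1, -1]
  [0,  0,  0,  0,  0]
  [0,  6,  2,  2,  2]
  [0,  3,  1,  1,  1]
J_2(0) ⊕ J_2(0) ⊕ J_1(0)

The characteristic polynomial is
  det(x·I − A) = x^5

Eigenvalues and multiplicities (the geometric multiplicity of λ is n − rank(A − λI), which equals the number of Jordan blocks for λ):
  λ = 0: algebraic multiplicity = 5, geometric multiplicity = 3

Determining the block sizes for each eigenvalue:
  λ = 0: with am = 5 and gm = 3, the partition is not yet determined (e.g. several partitions of 5 into 3 parts exist). Let N = A − (0)·I. Computing rank(N^1) = 2, rank(N^2) = 0; the number of blocks of size ≥ j is rank(N^{j−1}) − rank(N^j), giving [3, 2]. So we have 2 block(s) of size 2, 1 block(s) of size 1 → block sizes [2, 2, 1]

Assembling the blocks gives a Jordan form
J =
  [0, 1, 0, 0, 0]
  [0, 0, 0, 0, 0]
  [0, 0, 0, 1, 0]
  [0, 0, 0, 0, 0]
  [0, 0, 0, 0, 0]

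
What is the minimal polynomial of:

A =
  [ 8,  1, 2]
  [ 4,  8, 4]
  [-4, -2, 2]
x^2 - 12*x + 36

The characteristic polynomial is χ_A(x) = (x - 6)^3, so the eigenvalues are known. The minimal polynomial is
  m_A(x) = Π_λ (x − λ)^{k_λ}
where k_λ is the size of the *largest* Jordan block for λ (equivalently, the smallest k with (A − λI)^k v = 0 for every generalised eigenvector v of λ).

  λ = 6: largest Jordan block has size 2, contributing (x − 6)^2

So m_A(x) = (x - 6)^2 = x^2 - 12*x + 36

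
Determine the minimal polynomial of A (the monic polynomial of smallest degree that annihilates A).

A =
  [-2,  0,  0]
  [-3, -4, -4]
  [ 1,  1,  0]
x^3 + 6*x^2 + 12*x + 8

The characteristic polynomial is χ_A(x) = (x + 2)^3, so the eigenvalues are known. The minimal polynomial is
  m_A(x) = Π_λ (x − λ)^{k_λ}
where k_λ is the size of the *largest* Jordan block for λ (equivalently, the smallest k with (A − λI)^k v = 0 for every generalised eigenvector v of λ).

  λ = -2: largest Jordan block has size 3, contributing (x + 2)^3

So m_A(x) = (x + 2)^3 = x^3 + 6*x^2 + 12*x + 8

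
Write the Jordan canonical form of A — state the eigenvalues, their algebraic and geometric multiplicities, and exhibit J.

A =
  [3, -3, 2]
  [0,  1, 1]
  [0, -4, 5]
J_3(3)

The characteristic polynomial is
  det(x·I − A) = x^3 - 9*x^2 + 27*x - 27 = (x - 3)^3

Eigenvalues and multiplicities (the geometric multiplicity of λ is n − rank(A − λI), which equals the number of Jordan blocks for λ):
  λ = 3: algebraic multiplicity = 3, geometric multiplicity = 1

Determining the block sizes for each eigenvalue:
  λ = 3: one block (gm = 1), so the single block has size am = 3 → block sizes [3]

Assembling the blocks gives a Jordan form
J =
  [3, 1, 0]
  [0, 3, 1]
  [0, 0, 3]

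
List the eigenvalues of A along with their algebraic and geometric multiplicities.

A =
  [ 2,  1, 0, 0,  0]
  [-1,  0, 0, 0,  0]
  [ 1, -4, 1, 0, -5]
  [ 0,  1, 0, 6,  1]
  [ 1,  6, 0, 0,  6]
λ = 1: alg = 3, geom = 2; λ = 6: alg = 2, geom = 1

Step 1 — factor the characteristic polynomial to read off the algebraic multiplicities:
  χ_A(x) = (x - 6)^2*(x - 1)^3

Step 2 — compute geometric multiplicities via the rank-nullity identity g(λ) = n − rank(A − λI):
  rank(A − (1)·I) = 3, so dim ker(A − (1)·I) = n − 3 = 2
  rank(A − (6)·I) = 4, so dim ker(A − (6)·I) = n − 4 = 1

Summary:
  λ = 1: algebraic multiplicity = 3, geometric multiplicity = 2
  λ = 6: algebraic multiplicity = 2, geometric multiplicity = 1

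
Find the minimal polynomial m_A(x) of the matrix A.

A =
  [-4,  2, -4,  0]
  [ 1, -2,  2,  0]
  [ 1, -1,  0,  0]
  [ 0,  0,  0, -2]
x^3 + 6*x^2 + 12*x + 8

The characteristic polynomial is χ_A(x) = (x + 2)^4, so the eigenvalues are known. The minimal polynomial is
  m_A(x) = Π_λ (x − λ)^{k_λ}
where k_λ is the size of the *largest* Jordan block for λ (equivalently, the smallest k with (A − λI)^k v = 0 for every generalised eigenvector v of λ).

  λ = -2: largest Jordan block has size 3, contributing (x + 2)^3

So m_A(x) = (x + 2)^3 = x^3 + 6*x^2 + 12*x + 8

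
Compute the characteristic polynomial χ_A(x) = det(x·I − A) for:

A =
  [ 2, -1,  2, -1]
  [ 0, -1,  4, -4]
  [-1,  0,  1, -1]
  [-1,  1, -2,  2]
x^4 - 4*x^3 + 6*x^2 - 4*x + 1

Expanding det(x·I − A) (e.g. by cofactor expansion or by noting that A is similar to its Jordan form J, which has the same characteristic polynomial as A) gives
  χ_A(x) = x^4 - 4*x^3 + 6*x^2 - 4*x + 1
which factors as (x - 1)^4. The eigenvalues (with algebraic multiplicities) are λ = 1 with multiplicity 4.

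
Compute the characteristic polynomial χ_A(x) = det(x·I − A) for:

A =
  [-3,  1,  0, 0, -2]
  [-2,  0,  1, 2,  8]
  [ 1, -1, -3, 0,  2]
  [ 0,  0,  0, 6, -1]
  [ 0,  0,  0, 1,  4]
x^5 - 4*x^4 - 23*x^3 + 38*x^2 + 220*x + 200

Expanding det(x·I − A) (e.g. by cofactor expansion or by noting that A is similar to its Jordan form J, which has the same characteristic polynomial as A) gives
  χ_A(x) = x^5 - 4*x^4 - 23*x^3 + 38*x^2 + 220*x + 200
which factors as (x - 5)^2*(x + 2)^3. The eigenvalues (with algebraic multiplicities) are λ = -2 with multiplicity 3, λ = 5 with multiplicity 2.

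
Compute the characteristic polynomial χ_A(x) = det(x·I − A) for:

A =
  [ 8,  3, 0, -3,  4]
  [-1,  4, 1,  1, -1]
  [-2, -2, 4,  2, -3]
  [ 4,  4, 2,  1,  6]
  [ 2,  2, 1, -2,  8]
x^5 - 25*x^4 + 250*x^3 - 1250*x^2 + 3125*x - 3125

Expanding det(x·I − A) (e.g. by cofactor expansion or by noting that A is similar to its Jordan form J, which has the same characteristic polynomial as A) gives
  χ_A(x) = x^5 - 25*x^4 + 250*x^3 - 1250*x^2 + 3125*x - 3125
which factors as (x - 5)^5. The eigenvalues (with algebraic multiplicities) are λ = 5 with multiplicity 5.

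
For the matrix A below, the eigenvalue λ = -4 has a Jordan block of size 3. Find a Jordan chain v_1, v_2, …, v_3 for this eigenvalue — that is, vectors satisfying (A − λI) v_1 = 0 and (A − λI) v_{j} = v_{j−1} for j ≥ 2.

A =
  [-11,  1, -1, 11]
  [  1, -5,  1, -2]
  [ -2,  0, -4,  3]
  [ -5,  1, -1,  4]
A Jordan chain for λ = -4 of length 3:
v_1 = (-3, 0, -1, -2)ᵀ
v_2 = (-7, 1, -2, -5)ᵀ
v_3 = (1, 0, 0, 0)ᵀ

Let N = A − (-4)·I. We want v_3 with N^3 v_3 = 0 but N^2 v_3 ≠ 0; then v_{j-1} := N · v_j for j = 3, …, 2.

Pick v_3 = (1, 0, 0, 0)ᵀ.
Then v_2 = N · v_3 = (-7, 1, -2, -5)ᵀ.
Then v_1 = N · v_2 = (-3, 0, -1, -2)ᵀ.

Sanity check: (A − (-4)·I) v_1 = (0, 0, 0, 0)ᵀ = 0. ✓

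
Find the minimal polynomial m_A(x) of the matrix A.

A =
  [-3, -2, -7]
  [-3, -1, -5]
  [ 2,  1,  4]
x^3

The characteristic polynomial is χ_A(x) = x^3, so the eigenvalues are known. The minimal polynomial is
  m_A(x) = Π_λ (x − λ)^{k_λ}
where k_λ is the size of the *largest* Jordan block for λ (equivalently, the smallest k with (A − λI)^k v = 0 for every generalised eigenvector v of λ).

  λ = 0: largest Jordan block has size 3, contributing (x − 0)^3

So m_A(x) = x^3 = x^3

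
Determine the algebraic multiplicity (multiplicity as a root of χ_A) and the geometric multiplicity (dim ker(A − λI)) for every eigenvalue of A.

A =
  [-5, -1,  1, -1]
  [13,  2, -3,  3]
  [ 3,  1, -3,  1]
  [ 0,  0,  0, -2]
λ = -2: alg = 4, geom = 2

Step 1 — factor the characteristic polynomial to read off the algebraic multiplicities:
  χ_A(x) = (x + 2)^4

Step 2 — compute geometric multiplicities via the rank-nullity identity g(λ) = n − rank(A − λI):
  rank(A − (-2)·I) = 2, so dim ker(A − (-2)·I) = n − 2 = 2

Summary:
  λ = -2: algebraic multiplicity = 4, geometric multiplicity = 2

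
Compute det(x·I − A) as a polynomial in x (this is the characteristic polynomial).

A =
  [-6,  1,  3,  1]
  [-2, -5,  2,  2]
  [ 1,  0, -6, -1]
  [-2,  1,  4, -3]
x^4 + 20*x^3 + 150*x^2 + 500*x + 625

Expanding det(x·I − A) (e.g. by cofactor expansion or by noting that A is similar to its Jordan form J, which has the same characteristic polynomial as A) gives
  χ_A(x) = x^4 + 20*x^3 + 150*x^2 + 500*x + 625
which factors as (x + 5)^4. The eigenvalues (with algebraic multiplicities) are λ = -5 with multiplicity 4.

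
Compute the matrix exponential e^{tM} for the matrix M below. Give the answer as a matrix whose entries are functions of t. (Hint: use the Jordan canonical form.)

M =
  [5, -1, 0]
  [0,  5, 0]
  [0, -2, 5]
e^{tM} =
  [exp(5*t), -t*exp(5*t), 0]
  [0, exp(5*t), 0]
  [0, -2*t*exp(5*t), exp(5*t)]

Strategy: write M = P · J · P⁻¹ where J is a Jordan canonical form, so e^{tM} = P · e^{tJ} · P⁻¹, and e^{tJ} can be computed block-by-block.

M has Jordan form
J =
  [5, 1, 0]
  [0, 5, 0]
  [0, 0, 5]
(up to reordering of blocks).

Per-block formulas:
  For a 1×1 block at λ = 5: exp(t · [5]) = [e^(5t)].
  For a 2×2 Jordan block J_2(5): exp(t · J_2(5)) = e^(5t)·(I + t·N), where N is the 2×2 nilpotent shift.

After assembling e^{tJ} and conjugating by P, we get:

e^{tM} =
  [exp(5*t), -t*exp(5*t), 0]
  [0, exp(5*t), 0]
  [0, -2*t*exp(5*t), exp(5*t)]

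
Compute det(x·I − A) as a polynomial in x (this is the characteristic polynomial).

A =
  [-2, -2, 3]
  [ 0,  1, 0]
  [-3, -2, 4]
x^3 - 3*x^2 + 3*x - 1

Expanding det(x·I − A) (e.g. by cofactor expansion or by noting that A is similar to its Jordan form J, which has the same characteristic polynomial as A) gives
  χ_A(x) = x^3 - 3*x^2 + 3*x - 1
which factors as (x - 1)^3. The eigenvalues (with algebraic multiplicities) are λ = 1 with multiplicity 3.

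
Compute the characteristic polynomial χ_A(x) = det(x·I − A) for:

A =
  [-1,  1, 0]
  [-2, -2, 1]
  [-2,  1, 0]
x^3 + 3*x^2 + 3*x + 1

Expanding det(x·I − A) (e.g. by cofactor expansion or by noting that A is similar to its Jordan form J, which has the same characteristic polynomial as A) gives
  χ_A(x) = x^3 + 3*x^2 + 3*x + 1
which factors as (x + 1)^3. The eigenvalues (with algebraic multiplicities) are λ = -1 with multiplicity 3.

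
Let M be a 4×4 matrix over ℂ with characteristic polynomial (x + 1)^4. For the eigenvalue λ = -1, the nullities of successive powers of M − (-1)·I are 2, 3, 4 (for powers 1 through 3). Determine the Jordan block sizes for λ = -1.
Block sizes for λ = -1: [3, 1]

From the dimensions of kernels of powers, the number of Jordan blocks of size at least j is d_j − d_{j−1} where d_j = dim ker(N^j) (with d_0 = 0). Computing the differences gives [2, 1, 1].
The number of blocks of size exactly k is (#blocks of size ≥ k) − (#blocks of size ≥ k + 1), so the partition is: 1 block(s) of size 1, 1 block(s) of size 3.
In nonincreasing order the block sizes are [3, 1].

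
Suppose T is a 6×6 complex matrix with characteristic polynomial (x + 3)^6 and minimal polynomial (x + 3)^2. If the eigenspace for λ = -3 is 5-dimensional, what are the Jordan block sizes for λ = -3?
Block sizes for λ = -3: [2, 1, 1, 1, 1]

Step 1 — from the characteristic polynomial, algebraic multiplicity of λ = -3 is 6. From dim ker(T − (-3)·I) = 5, there are exactly 5 Jordan blocks for λ = -3.
Step 2 — from the minimal polynomial, the factor (x + 3)^2 tells us the largest block for λ = -3 has size 2.
Step 3 — with total size 6, 5 blocks, and largest block 2, the block sizes (in nonincreasing order) are [2, 1, 1, 1, 1].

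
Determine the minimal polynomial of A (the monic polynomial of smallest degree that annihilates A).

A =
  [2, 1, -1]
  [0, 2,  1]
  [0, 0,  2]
x^3 - 6*x^2 + 12*x - 8

The characteristic polynomial is χ_A(x) = (x - 2)^3, so the eigenvalues are known. The minimal polynomial is
  m_A(x) = Π_λ (x − λ)^{k_λ}
where k_λ is the size of the *largest* Jordan block for λ (equivalently, the smallest k with (A − λI)^k v = 0 for every generalised eigenvector v of λ).

  λ = 2: largest Jordan block has size 3, contributing (x − 2)^3

So m_A(x) = (x - 2)^3 = x^3 - 6*x^2 + 12*x - 8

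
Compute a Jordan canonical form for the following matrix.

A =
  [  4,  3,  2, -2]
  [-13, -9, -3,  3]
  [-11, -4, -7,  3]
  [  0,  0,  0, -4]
J_3(-4) ⊕ J_1(-4)

The characteristic polynomial is
  det(x·I − A) = x^4 + 16*x^3 + 96*x^2 + 256*x + 256 = (x + 4)^4

Eigenvalues and multiplicities (the geometric multiplicity of λ is n − rank(A − λI), which equals the number of Jordan blocks for λ):
  λ = -4: algebraic multiplicity = 4, geometric multiplicity = 2

Determining the block sizes for each eigenvalue:
  λ = -4: with am = 4 and gm = 2, the partition is not yet determined (e.g. several partitions of 4 into 2 parts exist). Let N = A − (-4)·I. Computing rank(N^1) = 2, rank(N^2) = 1, rank(N^3) = 0; the number of blocks of size ≥ j is rank(N^{j−1}) − rank(N^j), giving [2, 1, 1]. So we have 1 block(s) of size 3, 1 block(s) of size 1 → block sizes [3, 1]

Assembling the blocks gives a Jordan form
J =
  [-4,  1,  0,  0]
  [ 0, -4,  1,  0]
  [ 0,  0, -4,  0]
  [ 0,  0,  0, -4]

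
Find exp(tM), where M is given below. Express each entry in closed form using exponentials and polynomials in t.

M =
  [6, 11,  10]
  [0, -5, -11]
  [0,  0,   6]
e^{tM} =
  [exp(6*t), exp(6*t) - exp(-5*t), -t*exp(6*t) + exp(6*t) - exp(-5*t)]
  [0, exp(-5*t), -exp(6*t) + exp(-5*t)]
  [0, 0, exp(6*t)]

Strategy: write M = P · J · P⁻¹ where J is a Jordan canonical form, so e^{tM} = P · e^{tJ} · P⁻¹, and e^{tJ} can be computed block-by-block.

M has Jordan form
J =
  [-5, 0, 0]
  [ 0, 6, 1]
  [ 0, 0, 6]
(up to reordering of blocks).

Per-block formulas:
  For a 1×1 block at λ = -5: exp(t · [-5]) = [e^(-5t)].
  For a 2×2 Jordan block J_2(6): exp(t · J_2(6)) = e^(6t)·(I + t·N), where N is the 2×2 nilpotent shift.

After assembling e^{tJ} and conjugating by P, we get:

e^{tM} =
  [exp(6*t), exp(6*t) - exp(-5*t), -t*exp(6*t) + exp(6*t) - exp(-5*t)]
  [0, exp(-5*t), -exp(6*t) + exp(-5*t)]
  [0, 0, exp(6*t)]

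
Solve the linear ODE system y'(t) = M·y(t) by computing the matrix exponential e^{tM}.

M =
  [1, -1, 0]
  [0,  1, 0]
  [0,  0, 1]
e^{tM} =
  [exp(t), -t*exp(t), 0]
  [0, exp(t), 0]
  [0, 0, exp(t)]

Strategy: write M = P · J · P⁻¹ where J is a Jordan canonical form, so e^{tM} = P · e^{tJ} · P⁻¹, and e^{tJ} can be computed block-by-block.

M has Jordan form
J =
  [1, 1, 0]
  [0, 1, 0]
  [0, 0, 1]
(up to reordering of blocks).

Per-block formulas:
  For a 1×1 block at λ = 1: exp(t · [1]) = [e^(1t)].
  For a 2×2 Jordan block J_2(1): exp(t · J_2(1)) = e^(1t)·(I + t·N), where N is the 2×2 nilpotent shift.

After assembling e^{tJ} and conjugating by P, we get:

e^{tM} =
  [exp(t), -t*exp(t), 0]
  [0, exp(t), 0]
  [0, 0, exp(t)]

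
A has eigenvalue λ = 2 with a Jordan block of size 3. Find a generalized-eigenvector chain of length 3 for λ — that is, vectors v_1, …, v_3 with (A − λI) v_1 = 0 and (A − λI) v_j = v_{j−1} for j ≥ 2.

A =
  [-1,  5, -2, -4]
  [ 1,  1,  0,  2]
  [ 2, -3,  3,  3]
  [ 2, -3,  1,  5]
A Jordan chain for λ = 2 of length 3:
v_1 = (2, 0, -1, -1)ᵀ
v_2 = (-3, 1, 2, 2)ᵀ
v_3 = (1, 0, 0, 0)ᵀ

Let N = A − (2)·I. We want v_3 with N^3 v_3 = 0 but N^2 v_3 ≠ 0; then v_{j-1} := N · v_j for j = 3, …, 2.

Pick v_3 = (1, 0, 0, 0)ᵀ.
Then v_2 = N · v_3 = (-3, 1, 2, 2)ᵀ.
Then v_1 = N · v_2 = (2, 0, -1, -1)ᵀ.

Sanity check: (A − (2)·I) v_1 = (0, 0, 0, 0)ᵀ = 0. ✓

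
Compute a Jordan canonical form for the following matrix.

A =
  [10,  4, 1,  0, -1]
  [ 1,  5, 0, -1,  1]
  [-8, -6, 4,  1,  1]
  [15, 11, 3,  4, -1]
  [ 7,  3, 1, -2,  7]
J_3(6) ⊕ J_2(6)

The characteristic polynomial is
  det(x·I − A) = x^5 - 30*x^4 + 360*x^3 - 2160*x^2 + 6480*x - 7776 = (x - 6)^5

Eigenvalues and multiplicities (the geometric multiplicity of λ is n − rank(A − λI), which equals the number of Jordan blocks for λ):
  λ = 6: algebraic multiplicity = 5, geometric multiplicity = 2

Determining the block sizes for each eigenvalue:
  λ = 6: with am = 5 and gm = 2, the partition is not yet determined (e.g. several partitions of 5 into 2 parts exist). Let N = A − (6)·I. Computing rank(N^1) = 3, rank(N^2) = 1, rank(N^3) = 0; the number of blocks of size ≥ j is rank(N^{j−1}) − rank(N^j), giving [2, 2, 1]. So we have 1 block(s) of size 3, 1 block(s) of size 2 → block sizes [3, 2]

Assembling the blocks gives a Jordan form
J =
  [6, 1, 0, 0, 0]
  [0, 6, 1, 0, 0]
  [0, 0, 6, 0, 0]
  [0, 0, 0, 6, 1]
  [0, 0, 0, 0, 6]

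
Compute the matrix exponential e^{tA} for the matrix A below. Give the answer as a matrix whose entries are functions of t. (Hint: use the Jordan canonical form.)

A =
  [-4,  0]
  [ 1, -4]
e^{tA} =
  [exp(-4*t), 0]
  [t*exp(-4*t), exp(-4*t)]

Strategy: write A = P · J · P⁻¹ where J is a Jordan canonical form, so e^{tA} = P · e^{tJ} · P⁻¹, and e^{tJ} can be computed block-by-block.

A has Jordan form
J =
  [-4,  1]
  [ 0, -4]
(up to reordering of blocks).

Per-block formulas:
  For a 2×2 Jordan block J_2(-4): exp(t · J_2(-4)) = e^(-4t)·(I + t·N), where N is the 2×2 nilpotent shift.

After assembling e^{tJ} and conjugating by P, we get:

e^{tA} =
  [exp(-4*t), 0]
  [t*exp(-4*t), exp(-4*t)]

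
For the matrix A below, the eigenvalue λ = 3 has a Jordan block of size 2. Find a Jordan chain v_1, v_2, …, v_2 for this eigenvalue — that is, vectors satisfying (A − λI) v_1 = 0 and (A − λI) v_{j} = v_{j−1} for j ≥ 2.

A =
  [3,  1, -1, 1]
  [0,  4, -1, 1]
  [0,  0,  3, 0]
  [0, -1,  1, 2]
A Jordan chain for λ = 3 of length 2:
v_1 = (1, 1, 0, -1)ᵀ
v_2 = (0, 1, 0, 0)ᵀ

Let N = A − (3)·I. We want v_2 with N^2 v_2 = 0 but N^1 v_2 ≠ 0; then v_{j-1} := N · v_j for j = 2, …, 2.

Pick v_2 = (0, 1, 0, 0)ᵀ.
Then v_1 = N · v_2 = (1, 1, 0, -1)ᵀ.

Sanity check: (A − (3)·I) v_1 = (0, 0, 0, 0)ᵀ = 0. ✓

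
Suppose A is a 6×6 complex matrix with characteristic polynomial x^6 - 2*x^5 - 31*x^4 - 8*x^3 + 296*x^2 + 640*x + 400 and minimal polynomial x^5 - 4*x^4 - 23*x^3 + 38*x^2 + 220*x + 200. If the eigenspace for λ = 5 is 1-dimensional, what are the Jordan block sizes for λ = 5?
Block sizes for λ = 5: [2]

Step 1 — from the characteristic polynomial, algebraic multiplicity of λ = 5 is 2. From dim ker(A − (5)·I) = 1, there are exactly 1 Jordan blocks for λ = 5.
Step 2 — from the minimal polynomial, the factor (x − 5)^2 tells us the largest block for λ = 5 has size 2.
Step 3 — with total size 2, 1 blocks, and largest block 2, the block sizes (in nonincreasing order) are [2].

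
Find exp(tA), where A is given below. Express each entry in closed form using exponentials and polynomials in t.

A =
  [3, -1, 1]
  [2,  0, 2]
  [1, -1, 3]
e^{tA} =
  [t*exp(2*t) + exp(2*t), -t*exp(2*t), t*exp(2*t)]
  [2*t*exp(2*t), -2*t*exp(2*t) + exp(2*t), 2*t*exp(2*t)]
  [t*exp(2*t), -t*exp(2*t), t*exp(2*t) + exp(2*t)]

Strategy: write A = P · J · P⁻¹ where J is a Jordan canonical form, so e^{tA} = P · e^{tJ} · P⁻¹, and e^{tJ} can be computed block-by-block.

A has Jordan form
J =
  [2, 1, 0]
  [0, 2, 0]
  [0, 0, 2]
(up to reordering of blocks).

Per-block formulas:
  For a 1×1 block at λ = 2: exp(t · [2]) = [e^(2t)].
  For a 2×2 Jordan block J_2(2): exp(t · J_2(2)) = e^(2t)·(I + t·N), where N is the 2×2 nilpotent shift.

After assembling e^{tJ} and conjugating by P, we get:

e^{tA} =
  [t*exp(2*t) + exp(2*t), -t*exp(2*t), t*exp(2*t)]
  [2*t*exp(2*t), -2*t*exp(2*t) + exp(2*t), 2*t*exp(2*t)]
  [t*exp(2*t), -t*exp(2*t), t*exp(2*t) + exp(2*t)]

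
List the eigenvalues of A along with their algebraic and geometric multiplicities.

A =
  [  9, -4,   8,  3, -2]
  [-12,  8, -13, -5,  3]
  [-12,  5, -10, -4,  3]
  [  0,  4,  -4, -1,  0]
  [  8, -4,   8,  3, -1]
λ = 1: alg = 5, geom = 3

Step 1 — factor the characteristic polynomial to read off the algebraic multiplicities:
  χ_A(x) = (x - 1)^5

Step 2 — compute geometric multiplicities via the rank-nullity identity g(λ) = n − rank(A − λI):
  rank(A − (1)·I) = 2, so dim ker(A − (1)·I) = n − 2 = 3

Summary:
  λ = 1: algebraic multiplicity = 5, geometric multiplicity = 3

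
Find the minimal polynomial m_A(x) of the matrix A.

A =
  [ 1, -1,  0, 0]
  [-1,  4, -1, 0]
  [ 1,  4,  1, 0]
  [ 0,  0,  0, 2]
x^3 - 6*x^2 + 12*x - 8

The characteristic polynomial is χ_A(x) = (x - 2)^4, so the eigenvalues are known. The minimal polynomial is
  m_A(x) = Π_λ (x − λ)^{k_λ}
where k_λ is the size of the *largest* Jordan block for λ (equivalently, the smallest k with (A − λI)^k v = 0 for every generalised eigenvector v of λ).

  λ = 2: largest Jordan block has size 3, contributing (x − 2)^3

So m_A(x) = (x - 2)^3 = x^3 - 6*x^2 + 12*x - 8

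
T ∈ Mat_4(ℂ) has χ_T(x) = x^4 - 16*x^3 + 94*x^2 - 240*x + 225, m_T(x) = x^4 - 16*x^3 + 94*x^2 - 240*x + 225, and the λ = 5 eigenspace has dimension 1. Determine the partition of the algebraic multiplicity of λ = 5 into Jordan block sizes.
Block sizes for λ = 5: [2]

Step 1 — from the characteristic polynomial, algebraic multiplicity of λ = 5 is 2. From dim ker(T − (5)·I) = 1, there are exactly 1 Jordan blocks for λ = 5.
Step 2 — from the minimal polynomial, the factor (x − 5)^2 tells us the largest block for λ = 5 has size 2.
Step 3 — with total size 2, 1 blocks, and largest block 2, the block sizes (in nonincreasing order) are [2].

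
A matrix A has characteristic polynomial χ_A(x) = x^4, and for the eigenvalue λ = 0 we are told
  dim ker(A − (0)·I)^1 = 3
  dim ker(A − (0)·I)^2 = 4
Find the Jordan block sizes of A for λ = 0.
Block sizes for λ = 0: [2, 1, 1]

From the dimensions of kernels of powers, the number of Jordan blocks of size at least j is d_j − d_{j−1} where d_j = dim ker(N^j) (with d_0 = 0). Computing the differences gives [3, 1].
The number of blocks of size exactly k is (#blocks of size ≥ k) − (#blocks of size ≥ k + 1), so the partition is: 2 block(s) of size 1, 1 block(s) of size 2.
In nonincreasing order the block sizes are [2, 1, 1].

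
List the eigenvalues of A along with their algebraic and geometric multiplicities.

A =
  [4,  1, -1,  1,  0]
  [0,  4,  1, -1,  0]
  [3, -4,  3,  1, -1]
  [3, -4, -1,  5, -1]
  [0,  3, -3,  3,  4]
λ = 4: alg = 5, geom = 2

Step 1 — factor the characteristic polynomial to read off the algebraic multiplicities:
  χ_A(x) = (x - 4)^5

Step 2 — compute geometric multiplicities via the rank-nullity identity g(λ) = n − rank(A − λI):
  rank(A − (4)·I) = 3, so dim ker(A − (4)·I) = n − 3 = 2

Summary:
  λ = 4: algebraic multiplicity = 5, geometric multiplicity = 2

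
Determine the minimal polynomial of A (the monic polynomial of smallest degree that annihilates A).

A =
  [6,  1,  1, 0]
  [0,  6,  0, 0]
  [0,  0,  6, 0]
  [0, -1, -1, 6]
x^2 - 12*x + 36

The characteristic polynomial is χ_A(x) = (x - 6)^4, so the eigenvalues are known. The minimal polynomial is
  m_A(x) = Π_λ (x − λ)^{k_λ}
where k_λ is the size of the *largest* Jordan block for λ (equivalently, the smallest k with (A − λI)^k v = 0 for every generalised eigenvector v of λ).

  λ = 6: largest Jordan block has size 2, contributing (x − 6)^2

So m_A(x) = (x - 6)^2 = x^2 - 12*x + 36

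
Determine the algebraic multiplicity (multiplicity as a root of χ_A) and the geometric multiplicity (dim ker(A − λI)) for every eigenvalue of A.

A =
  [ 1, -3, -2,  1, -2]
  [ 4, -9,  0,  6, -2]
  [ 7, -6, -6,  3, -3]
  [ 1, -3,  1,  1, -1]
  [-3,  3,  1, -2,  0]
λ = -3: alg = 4, geom = 2; λ = -1: alg = 1, geom = 1

Step 1 — factor the characteristic polynomial to read off the algebraic multiplicities:
  χ_A(x) = (x + 1)*(x + 3)^4

Step 2 — compute geometric multiplicities via the rank-nullity identity g(λ) = n − rank(A − λI):
  rank(A − (-3)·I) = 3, so dim ker(A − (-3)·I) = n − 3 = 2
  rank(A − (-1)·I) = 4, so dim ker(A − (-1)·I) = n − 4 = 1

Summary:
  λ = -3: algebraic multiplicity = 4, geometric multiplicity = 2
  λ = -1: algebraic multiplicity = 1, geometric multiplicity = 1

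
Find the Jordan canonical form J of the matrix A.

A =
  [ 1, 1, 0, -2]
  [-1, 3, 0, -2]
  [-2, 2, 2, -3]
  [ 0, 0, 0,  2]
J_2(2) ⊕ J_2(2)

The characteristic polynomial is
  det(x·I − A) = x^4 - 8*x^3 + 24*x^2 - 32*x + 16 = (x - 2)^4

Eigenvalues and multiplicities (the geometric multiplicity of λ is n − rank(A − λI), which equals the number of Jordan blocks for λ):
  λ = 2: algebraic multiplicity = 4, geometric multiplicity = 2

Determining the block sizes for each eigenvalue:
  λ = 2: with am = 4 and gm = 2, the partition is not yet determined (e.g. several partitions of 4 into 2 parts exist). Let N = A − (2)·I. Computing rank(N^1) = 2, rank(N^2) = 0; the number of blocks of size ≥ j is rank(N^{j−1}) − rank(N^j), giving [2, 2]. So we have 2 block(s) of size 2 → block sizes [2, 2]

Assembling the blocks gives a Jordan form
J =
  [2, 1, 0, 0]
  [0, 2, 0, 0]
  [0, 0, 2, 1]
  [0, 0, 0, 2]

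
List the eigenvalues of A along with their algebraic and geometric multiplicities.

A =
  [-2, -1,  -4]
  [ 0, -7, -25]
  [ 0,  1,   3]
λ = -2: alg = 3, geom = 1

Step 1 — factor the characteristic polynomial to read off the algebraic multiplicities:
  χ_A(x) = (x + 2)^3

Step 2 — compute geometric multiplicities via the rank-nullity identity g(λ) = n − rank(A − λI):
  rank(A − (-2)·I) = 2, so dim ker(A − (-2)·I) = n − 2 = 1

Summary:
  λ = -2: algebraic multiplicity = 3, geometric multiplicity = 1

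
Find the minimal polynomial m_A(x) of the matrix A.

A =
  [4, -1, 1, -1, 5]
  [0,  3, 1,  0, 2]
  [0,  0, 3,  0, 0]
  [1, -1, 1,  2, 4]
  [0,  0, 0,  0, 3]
x^3 - 9*x^2 + 27*x - 27

The characteristic polynomial is χ_A(x) = (x - 3)^5, so the eigenvalues are known. The minimal polynomial is
  m_A(x) = Π_λ (x − λ)^{k_λ}
where k_λ is the size of the *largest* Jordan block for λ (equivalently, the smallest k with (A − λI)^k v = 0 for every generalised eigenvector v of λ).

  λ = 3: largest Jordan block has size 3, contributing (x − 3)^3

So m_A(x) = (x - 3)^3 = x^3 - 9*x^2 + 27*x - 27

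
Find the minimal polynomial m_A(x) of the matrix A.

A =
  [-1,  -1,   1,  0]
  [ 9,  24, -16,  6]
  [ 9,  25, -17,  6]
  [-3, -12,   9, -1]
x^4 - 5*x^3 - 3*x^2 + 13*x + 10

The characteristic polynomial is χ_A(x) = (x - 5)*(x - 2)*(x + 1)^2, so the eigenvalues are known. The minimal polynomial is
  m_A(x) = Π_λ (x − λ)^{k_λ}
where k_λ is the size of the *largest* Jordan block for λ (equivalently, the smallest k with (A − λI)^k v = 0 for every generalised eigenvector v of λ).

  λ = -1: largest Jordan block has size 2, contributing (x + 1)^2
  λ = 2: largest Jordan block has size 1, contributing (x − 2)
  λ = 5: largest Jordan block has size 1, contributing (x − 5)

So m_A(x) = (x - 5)*(x - 2)*(x + 1)^2 = x^4 - 5*x^3 - 3*x^2 + 13*x + 10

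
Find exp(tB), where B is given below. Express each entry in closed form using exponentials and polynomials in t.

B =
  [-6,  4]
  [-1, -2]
e^{tB} =
  [-2*t*exp(-4*t) + exp(-4*t), 4*t*exp(-4*t)]
  [-t*exp(-4*t), 2*t*exp(-4*t) + exp(-4*t)]

Strategy: write B = P · J · P⁻¹ where J is a Jordan canonical form, so e^{tB} = P · e^{tJ} · P⁻¹, and e^{tJ} can be computed block-by-block.

B has Jordan form
J =
  [-4,  1]
  [ 0, -4]
(up to reordering of blocks).

Per-block formulas:
  For a 2×2 Jordan block J_2(-4): exp(t · J_2(-4)) = e^(-4t)·(I + t·N), where N is the 2×2 nilpotent shift.

After assembling e^{tJ} and conjugating by P, we get:

e^{tB} =
  [-2*t*exp(-4*t) + exp(-4*t), 4*t*exp(-4*t)]
  [-t*exp(-4*t), 2*t*exp(-4*t) + exp(-4*t)]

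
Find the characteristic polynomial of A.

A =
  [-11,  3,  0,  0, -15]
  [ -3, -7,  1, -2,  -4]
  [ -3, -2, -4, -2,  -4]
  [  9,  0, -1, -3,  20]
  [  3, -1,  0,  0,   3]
x^5 + 22*x^4 + 190*x^3 + 800*x^2 + 1625*x + 1250

Expanding det(x·I − A) (e.g. by cofactor expansion or by noting that A is similar to its Jordan form J, which has the same characteristic polynomial as A) gives
  χ_A(x) = x^5 + 22*x^4 + 190*x^3 + 800*x^2 + 1625*x + 1250
which factors as (x + 2)*(x + 5)^4. The eigenvalues (with algebraic multiplicities) are λ = -5 with multiplicity 4, λ = -2 with multiplicity 1.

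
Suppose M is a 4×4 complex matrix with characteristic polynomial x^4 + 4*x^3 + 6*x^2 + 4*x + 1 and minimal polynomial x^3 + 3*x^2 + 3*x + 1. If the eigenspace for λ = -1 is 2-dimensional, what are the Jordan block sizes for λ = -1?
Block sizes for λ = -1: [3, 1]

Step 1 — from the characteristic polynomial, algebraic multiplicity of λ = -1 is 4. From dim ker(M − (-1)·I) = 2, there are exactly 2 Jordan blocks for λ = -1.
Step 2 — from the minimal polynomial, the factor (x + 1)^3 tells us the largest block for λ = -1 has size 3.
Step 3 — with total size 4, 2 blocks, and largest block 3, the block sizes (in nonincreasing order) are [3, 1].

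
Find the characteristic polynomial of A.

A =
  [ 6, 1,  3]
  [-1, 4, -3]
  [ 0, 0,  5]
x^3 - 15*x^2 + 75*x - 125

Expanding det(x·I − A) (e.g. by cofactor expansion or by noting that A is similar to its Jordan form J, which has the same characteristic polynomial as A) gives
  χ_A(x) = x^3 - 15*x^2 + 75*x - 125
which factors as (x - 5)^3. The eigenvalues (with algebraic multiplicities) are λ = 5 with multiplicity 3.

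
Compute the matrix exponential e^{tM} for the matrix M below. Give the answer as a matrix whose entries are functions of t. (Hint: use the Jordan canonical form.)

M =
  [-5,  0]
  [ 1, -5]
e^{tM} =
  [exp(-5*t), 0]
  [t*exp(-5*t), exp(-5*t)]

Strategy: write M = P · J · P⁻¹ where J is a Jordan canonical form, so e^{tM} = P · e^{tJ} · P⁻¹, and e^{tJ} can be computed block-by-block.

M has Jordan form
J =
  [-5,  1]
  [ 0, -5]
(up to reordering of blocks).

Per-block formulas:
  For a 2×2 Jordan block J_2(-5): exp(t · J_2(-5)) = e^(-5t)·(I + t·N), where N is the 2×2 nilpotent shift.

After assembling e^{tJ} and conjugating by P, we get:

e^{tM} =
  [exp(-5*t), 0]
  [t*exp(-5*t), exp(-5*t)]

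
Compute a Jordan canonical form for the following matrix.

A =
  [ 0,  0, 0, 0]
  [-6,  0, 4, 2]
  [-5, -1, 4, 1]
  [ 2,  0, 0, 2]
J_1(0) ⊕ J_2(2) ⊕ J_1(2)

The characteristic polynomial is
  det(x·I − A) = x^4 - 6*x^3 + 12*x^2 - 8*x = x*(x - 2)^3

Eigenvalues and multiplicities (the geometric multiplicity of λ is n − rank(A − λI), which equals the number of Jordan blocks for λ):
  λ = 0: algebraic multiplicity = 1, geometric multiplicity = 1
  λ = 2: algebraic multiplicity = 3, geometric multiplicity = 2

Determining the block sizes for each eigenvalue:
  λ = 0: one block (gm = 1), so the single block has size am = 1 → block sizes [1]
  λ = 2: 2 blocks summing to 3 forces exactly one block of size 2 and the rest size 1 → block sizes [2, 1]

Assembling the blocks gives a Jordan form
J =
  [0, 0, 0, 0]
  [0, 2, 1, 0]
  [0, 0, 2, 0]
  [0, 0, 0, 2]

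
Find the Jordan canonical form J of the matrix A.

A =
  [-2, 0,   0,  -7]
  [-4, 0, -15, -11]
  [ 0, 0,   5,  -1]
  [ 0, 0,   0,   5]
J_1(-2) ⊕ J_1(0) ⊕ J_2(5)

The characteristic polynomial is
  det(x·I − A) = x^4 - 8*x^3 + 5*x^2 + 50*x = x*(x - 5)^2*(x + 2)

Eigenvalues and multiplicities (the geometric multiplicity of λ is n − rank(A − λI), which equals the number of Jordan blocks for λ):
  λ = -2: algebraic multiplicity = 1, geometric multiplicity = 1
  λ = 0: algebraic multiplicity = 1, geometric multiplicity = 1
  λ = 5: algebraic multiplicity = 2, geometric multiplicity = 1

Determining the block sizes for each eigenvalue:
  λ = -2: one block (gm = 1), so the single block has size am = 1 → block sizes [1]
  λ = 0: one block (gm = 1), so the single block has size am = 1 → block sizes [1]
  λ = 5: one block (gm = 1), so the single block has size am = 2 → block sizes [2]

Assembling the blocks gives a Jordan form
J =
  [-2, 0, 0, 0]
  [ 0, 0, 0, 0]
  [ 0, 0, 5, 1]
  [ 0, 0, 0, 5]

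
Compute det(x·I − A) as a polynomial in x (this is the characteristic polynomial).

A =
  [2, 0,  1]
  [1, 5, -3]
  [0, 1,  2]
x^3 - 9*x^2 + 27*x - 27

Expanding det(x·I − A) (e.g. by cofactor expansion or by noting that A is similar to its Jordan form J, which has the same characteristic polynomial as A) gives
  χ_A(x) = x^3 - 9*x^2 + 27*x - 27
which factors as (x - 3)^3. The eigenvalues (with algebraic multiplicities) are λ = 3 with multiplicity 3.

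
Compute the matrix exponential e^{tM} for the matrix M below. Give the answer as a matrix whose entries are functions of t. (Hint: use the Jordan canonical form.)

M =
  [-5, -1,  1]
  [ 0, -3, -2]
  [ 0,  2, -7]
e^{tM} =
  [exp(-5*t), -t*exp(-5*t), t*exp(-5*t)]
  [0, 2*t*exp(-5*t) + exp(-5*t), -2*t*exp(-5*t)]
  [0, 2*t*exp(-5*t), -2*t*exp(-5*t) + exp(-5*t)]

Strategy: write M = P · J · P⁻¹ where J is a Jordan canonical form, so e^{tM} = P · e^{tJ} · P⁻¹, and e^{tJ} can be computed block-by-block.

M has Jordan form
J =
  [-5,  1,  0]
  [ 0, -5,  0]
  [ 0,  0, -5]
(up to reordering of blocks).

Per-block formulas:
  For a 2×2 Jordan block J_2(-5): exp(t · J_2(-5)) = e^(-5t)·(I + t·N), where N is the 2×2 nilpotent shift.
  For a 1×1 block at λ = -5: exp(t · [-5]) = [e^(-5t)].

After assembling e^{tJ} and conjugating by P, we get:

e^{tM} =
  [exp(-5*t), -t*exp(-5*t), t*exp(-5*t)]
  [0, 2*t*exp(-5*t) + exp(-5*t), -2*t*exp(-5*t)]
  [0, 2*t*exp(-5*t), -2*t*exp(-5*t) + exp(-5*t)]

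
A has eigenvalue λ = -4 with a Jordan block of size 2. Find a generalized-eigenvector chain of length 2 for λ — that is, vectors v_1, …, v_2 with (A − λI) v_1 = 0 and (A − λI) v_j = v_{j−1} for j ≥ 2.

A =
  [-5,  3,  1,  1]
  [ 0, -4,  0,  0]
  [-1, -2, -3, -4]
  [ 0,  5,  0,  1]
A Jordan chain for λ = -4 of length 2:
v_1 = (-1, 0, -1, 0)ᵀ
v_2 = (1, 0, 0, 0)ᵀ

Let N = A − (-4)·I. We want v_2 with N^2 v_2 = 0 but N^1 v_2 ≠ 0; then v_{j-1} := N · v_j for j = 2, …, 2.

Pick v_2 = (1, 0, 0, 0)ᵀ.
Then v_1 = N · v_2 = (-1, 0, -1, 0)ᵀ.

Sanity check: (A − (-4)·I) v_1 = (0, 0, 0, 0)ᵀ = 0. ✓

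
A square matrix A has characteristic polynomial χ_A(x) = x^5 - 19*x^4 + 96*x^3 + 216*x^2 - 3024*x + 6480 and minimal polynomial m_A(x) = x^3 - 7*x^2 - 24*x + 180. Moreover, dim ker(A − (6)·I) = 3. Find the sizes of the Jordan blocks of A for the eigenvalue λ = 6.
Block sizes for λ = 6: [2, 1, 1]

Step 1 — from the characteristic polynomial, algebraic multiplicity of λ = 6 is 4. From dim ker(A − (6)·I) = 3, there are exactly 3 Jordan blocks for λ = 6.
Step 2 — from the minimal polynomial, the factor (x − 6)^2 tells us the largest block for λ = 6 has size 2.
Step 3 — with total size 4, 3 blocks, and largest block 2, the block sizes (in nonincreasing order) are [2, 1, 1].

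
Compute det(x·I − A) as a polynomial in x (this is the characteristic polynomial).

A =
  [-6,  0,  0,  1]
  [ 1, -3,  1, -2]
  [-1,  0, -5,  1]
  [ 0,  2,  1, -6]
x^4 + 20*x^3 + 150*x^2 + 500*x + 625

Expanding det(x·I − A) (e.g. by cofactor expansion or by noting that A is similar to its Jordan form J, which has the same characteristic polynomial as A) gives
  χ_A(x) = x^4 + 20*x^3 + 150*x^2 + 500*x + 625
which factors as (x + 5)^4. The eigenvalues (with algebraic multiplicities) are λ = -5 with multiplicity 4.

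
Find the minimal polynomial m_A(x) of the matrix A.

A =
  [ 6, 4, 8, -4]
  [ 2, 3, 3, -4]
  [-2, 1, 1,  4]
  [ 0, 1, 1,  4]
x^3 - 10*x^2 + 32*x - 32

The characteristic polynomial is χ_A(x) = (x - 4)^3*(x - 2), so the eigenvalues are known. The minimal polynomial is
  m_A(x) = Π_λ (x − λ)^{k_λ}
where k_λ is the size of the *largest* Jordan block for λ (equivalently, the smallest k with (A − λI)^k v = 0 for every generalised eigenvector v of λ).

  λ = 2: largest Jordan block has size 1, contributing (x − 2)
  λ = 4: largest Jordan block has size 2, contributing (x − 4)^2

So m_A(x) = (x - 4)^2*(x - 2) = x^3 - 10*x^2 + 32*x - 32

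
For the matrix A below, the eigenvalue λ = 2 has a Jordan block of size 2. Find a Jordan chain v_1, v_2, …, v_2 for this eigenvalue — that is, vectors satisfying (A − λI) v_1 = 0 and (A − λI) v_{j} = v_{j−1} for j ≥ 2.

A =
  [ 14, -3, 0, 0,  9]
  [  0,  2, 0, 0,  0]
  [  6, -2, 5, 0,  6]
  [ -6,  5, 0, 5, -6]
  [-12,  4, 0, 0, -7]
A Jordan chain for λ = 2 of length 2:
v_1 = (-3, 0, -2, 2, 4)ᵀ
v_2 = (0, 1, 0, -1, 0)ᵀ

Let N = A − (2)·I. We want v_2 with N^2 v_2 = 0 but N^1 v_2 ≠ 0; then v_{j-1} := N · v_j for j = 2, …, 2.

Pick v_2 = (0, 1, 0, -1, 0)ᵀ.
Then v_1 = N · v_2 = (-3, 0, -2, 2, 4)ᵀ.

Sanity check: (A − (2)·I) v_1 = (0, 0, 0, 0, 0)ᵀ = 0. ✓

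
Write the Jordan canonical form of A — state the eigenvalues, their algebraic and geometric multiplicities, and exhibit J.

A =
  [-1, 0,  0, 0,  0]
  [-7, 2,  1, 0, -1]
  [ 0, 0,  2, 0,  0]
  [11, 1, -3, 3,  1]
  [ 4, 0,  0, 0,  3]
J_1(-1) ⊕ J_2(2) ⊕ J_1(3) ⊕ J_1(3)

The characteristic polynomial is
  det(x·I − A) = x^5 - 9*x^4 + 27*x^3 - 23*x^2 - 24*x + 36 = (x - 3)^2*(x - 2)^2*(x + 1)

Eigenvalues and multiplicities (the geometric multiplicity of λ is n − rank(A − λI), which equals the number of Jordan blocks for λ):
  λ = -1: algebraic multiplicity = 1, geometric multiplicity = 1
  λ = 2: algebraic multiplicity = 2, geometric multiplicity = 1
  λ = 3: algebraic multiplicity = 2, geometric multiplicity = 2

Determining the block sizes for each eigenvalue:
  λ = -1: one block (gm = 1), so the single block has size am = 1 → block sizes [1]
  λ = 2: one block (gm = 1), so the single block has size am = 2 → block sizes [2]
  λ = 3: gm = am = 2, so every block has size 1 → block sizes [1, 1]

Assembling the blocks gives a Jordan form
J =
  [-1, 0, 0, 0, 0]
  [ 0, 2, 1, 0, 0]
  [ 0, 0, 2, 0, 0]
  [ 0, 0, 0, 3, 0]
  [ 0, 0, 0, 0, 3]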